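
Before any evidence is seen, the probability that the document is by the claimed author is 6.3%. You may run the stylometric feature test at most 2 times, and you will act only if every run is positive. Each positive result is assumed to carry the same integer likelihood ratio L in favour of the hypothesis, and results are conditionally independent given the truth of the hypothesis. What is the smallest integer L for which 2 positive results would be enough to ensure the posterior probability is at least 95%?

17

Prior odds = 0.063/0.937 = 63/937.
Target odds = 0.95/0.05 = 19.
Need L² ≥ 19 ÷ (63/937) = 17803/63.
16² = 256 < 17803/63 ≤ 289 = 17², so L = 17.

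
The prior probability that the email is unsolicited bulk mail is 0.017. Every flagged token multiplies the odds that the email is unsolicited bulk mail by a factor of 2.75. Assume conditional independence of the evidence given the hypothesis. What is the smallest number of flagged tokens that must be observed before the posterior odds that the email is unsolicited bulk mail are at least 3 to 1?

Prior odds: 0.017 ÷ 0.983 = 17/983.
Likelihood ratio per flagged token = 2.75.
Target odds = 3.
Need (17/983) × 2.75ⁿ ≥ 3, i.e. 2.75ⁿ ≥ 2949/17.
2.75⁵ = 161051/1024 falls short of 2949/17 but 2.75⁶ = 1771561/4096 reaches it, so n = 6.

6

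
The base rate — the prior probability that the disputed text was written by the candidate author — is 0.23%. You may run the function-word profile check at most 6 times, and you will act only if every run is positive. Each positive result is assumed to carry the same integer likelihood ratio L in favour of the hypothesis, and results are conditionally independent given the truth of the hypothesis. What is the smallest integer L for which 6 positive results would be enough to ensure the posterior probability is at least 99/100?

Prior odds = 0.0023/0.9977 = 23/9977.
Target odds = 0.99/0.01 = 99.
Need L⁶ ≥ 99 ÷ (23/9977) = 987723/23.
5⁶ = 15625 < 987723/23 ≤ 46656 = 6⁶, so L = 6.

6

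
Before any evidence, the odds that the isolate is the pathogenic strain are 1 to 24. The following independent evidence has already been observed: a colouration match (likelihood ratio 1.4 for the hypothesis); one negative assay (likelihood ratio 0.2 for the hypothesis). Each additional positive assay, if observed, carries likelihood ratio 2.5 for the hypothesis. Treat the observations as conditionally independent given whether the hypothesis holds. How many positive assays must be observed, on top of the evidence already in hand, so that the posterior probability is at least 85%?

Prior odds = 1/24.
Combined Bayes factor of the evidence already in hand = 1.4 × 0.2 = 0.28.
Odds after that evidence = (1/24) × 0.28 = 7/600.
Target odds = 0.85/0.15 = 17/3.
Need 2.5ⁿ ≥ 17/3 ÷ (7/600) = 3400/7.
2.5⁶ = 244.140625 falls short of 3400/7 but 2.5⁷ = 610.3515625 reaches it, so n = 7.

7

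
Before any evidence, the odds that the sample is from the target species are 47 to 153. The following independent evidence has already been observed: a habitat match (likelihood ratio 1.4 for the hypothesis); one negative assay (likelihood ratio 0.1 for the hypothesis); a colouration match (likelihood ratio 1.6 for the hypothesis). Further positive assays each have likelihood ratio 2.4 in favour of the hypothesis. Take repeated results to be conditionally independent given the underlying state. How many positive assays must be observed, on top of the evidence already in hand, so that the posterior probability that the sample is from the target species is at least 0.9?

6

Prior odds = 47/153.
Combined Bayes factor of the evidence already in hand = 1.4 × 0.1 × 1.6 = 0.224.
Odds after that evidence = (47/153) × 0.224 = 1316/19125.
Target odds = 0.9/0.1 = 9.
Need 2.4ⁿ ≥ 9 ÷ (1316/19125) = 172125/1316.
2.4⁵ = 79.62624 falls short of 172125/1316 but 2.4⁶ = 2985984/15625 reaches it, so n = 6.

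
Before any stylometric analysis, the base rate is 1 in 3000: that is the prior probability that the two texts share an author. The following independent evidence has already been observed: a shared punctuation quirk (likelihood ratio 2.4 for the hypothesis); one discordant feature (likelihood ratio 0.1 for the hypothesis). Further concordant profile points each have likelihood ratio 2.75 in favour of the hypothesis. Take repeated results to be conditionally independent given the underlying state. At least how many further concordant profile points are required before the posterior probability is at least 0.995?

Prior odds = (1/3000)/(2999/3000) = 1/2999.
Combined Bayes factor of the evidence already in hand = 2.4 × 0.1 = 0.24.
Odds after that evidence = (1/2999) × 0.24 = 6/74975.
Target odds = 0.995/0.005 = 199.
Need 2.75ⁿ ≥ 199 ÷ (6/74975) = 14920025/6.
2.75¹⁴ ≈1.41468e+06 falls short of 14920025/6 but 2.75¹⁵ ≈3.89037e+06 reaches it, so n = 15.

15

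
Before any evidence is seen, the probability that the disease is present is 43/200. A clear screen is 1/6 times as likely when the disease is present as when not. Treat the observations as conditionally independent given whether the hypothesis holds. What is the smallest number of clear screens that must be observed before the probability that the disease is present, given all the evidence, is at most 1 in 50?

Prior odds = 0.215/0.785 = 43/157.
Likelihood ratio per clear screen = 1/6.
Target odds: 0.02 ÷ 0.98 = 1/49.
Need (43/157) × (1/6)ⁿ ≤ 1/49, i.e. (1/6)ⁿ ≤ 157/2107.
(1/6)¹ = 1/6 is still above 157/2107 but (1/6)² = 1/36 is at or below it, so n = 2.

2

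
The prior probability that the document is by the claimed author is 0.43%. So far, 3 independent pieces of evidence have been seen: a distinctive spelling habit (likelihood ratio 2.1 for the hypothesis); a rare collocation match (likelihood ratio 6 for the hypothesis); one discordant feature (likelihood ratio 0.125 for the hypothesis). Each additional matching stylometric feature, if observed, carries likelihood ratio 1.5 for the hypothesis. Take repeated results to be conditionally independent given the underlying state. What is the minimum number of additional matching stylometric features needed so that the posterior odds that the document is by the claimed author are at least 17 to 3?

17

Prior odds = 0.0043/0.9957 = 43/9957.
Combined Bayes factor of the evidence already in hand = 2.1 × 6 × 0.125 = 1.575.
Odds after that evidence = (43/9957) × 1.575 = 903/132760.
Target odds = 17/3.
Need 1.5ⁿ ≥ 17/3 ÷ (903/132760) = 2256920/2709.
1.5¹⁶ = 43046721/65536 falls short of 2256920/2709 but 1.5¹⁷ = 129140163/131072 reaches it, so n = 17.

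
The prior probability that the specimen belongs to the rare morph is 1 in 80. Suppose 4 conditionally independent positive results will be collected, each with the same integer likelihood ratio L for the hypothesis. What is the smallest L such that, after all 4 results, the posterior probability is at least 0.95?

Prior odds = 0.0125/0.9875 = 1/79.
Target odds = 0.95/0.05 = 19.
Need L⁴ ≥ 19 ÷ (1/79) = 1501.
6⁴ = 1296 < 1501 ≤ 2401 = 7⁴, so L = 7.

7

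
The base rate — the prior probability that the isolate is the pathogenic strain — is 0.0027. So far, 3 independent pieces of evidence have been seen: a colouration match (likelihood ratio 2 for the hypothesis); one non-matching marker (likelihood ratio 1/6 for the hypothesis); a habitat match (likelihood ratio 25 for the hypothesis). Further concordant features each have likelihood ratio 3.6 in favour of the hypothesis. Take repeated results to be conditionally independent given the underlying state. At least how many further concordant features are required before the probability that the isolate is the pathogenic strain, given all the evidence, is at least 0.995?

Prior odds = 0.0027/0.9973 = 27/9973.
Combined Bayes factor of the evidence already in hand = 2 × (1/6) × 25 = 25/3.
Odds after that evidence = (27/9973) × 25/3 = 225/9973.
Target odds = 0.995/0.005 = 199.
Need 3.6ⁿ ≥ 199 ÷ (225/9973) = 1984627/225.
3.6⁷ = 612220032/78125 falls short of 1984627/225 but 3.6⁸ ≈28211.1 reaches it, so n = 8.

8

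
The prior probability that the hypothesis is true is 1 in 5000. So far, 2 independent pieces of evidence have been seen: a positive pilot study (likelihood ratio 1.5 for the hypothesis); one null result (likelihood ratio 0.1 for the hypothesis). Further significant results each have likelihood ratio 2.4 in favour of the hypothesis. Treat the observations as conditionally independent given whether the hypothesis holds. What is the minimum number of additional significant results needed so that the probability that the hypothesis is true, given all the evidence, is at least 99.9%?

Prior odds = 0.0002/0.9998 = 1/4999.
Combined Bayes factor of the evidence already in hand = 1.5 × 0.1 = 0.15.
Odds after that evidence = (1/4999) × 0.15 = 3/99980.
Target odds = 0.999/0.001 = 999.
Need 2.4ⁿ ≥ 999 ÷ (3/99980) = 33293340.
2.4¹⁹ ≈1.675e+07 falls short of 33293340 but 2.4²⁰ ≈4.01999e+07 reaches it, so n = 20.

20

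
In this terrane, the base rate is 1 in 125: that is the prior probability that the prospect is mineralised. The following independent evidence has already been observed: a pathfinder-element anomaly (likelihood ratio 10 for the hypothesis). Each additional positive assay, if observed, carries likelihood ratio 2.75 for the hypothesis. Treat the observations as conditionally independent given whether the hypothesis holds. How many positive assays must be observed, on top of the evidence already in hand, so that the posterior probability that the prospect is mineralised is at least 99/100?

8

Prior odds = 0.008/0.992 = 1/124.
Bayes factor of the evidence already in hand = 10.
Odds after that evidence = (1/124) × 10 = 5/62.
Target odds = 0.99/0.01 = 99.
Need 2.75ⁿ ≥ 99 ÷ (5/62) = 1227.6.
2.75⁷ = 19487171/16384 falls short of 1227.6 but 2.75⁸ = 214358881/65536 reaches it, so n = 8.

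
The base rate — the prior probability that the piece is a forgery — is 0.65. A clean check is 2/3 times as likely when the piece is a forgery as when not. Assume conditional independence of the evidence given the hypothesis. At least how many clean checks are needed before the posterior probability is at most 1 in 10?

Prior odds = 0.65/0.35 = 13/7.
Likelihood ratio per clean check = 2/3.
Target posterior odds = 0.1/0.9 = 1/9.
Require (2/3)ⁿ ≤ 1/9 ÷ (13/7) = 7/117.
(2/3)⁶ = 64/729 is still above 7/117 but (2/3)⁷ = 128/2187 is at or below it, so n = 7.

7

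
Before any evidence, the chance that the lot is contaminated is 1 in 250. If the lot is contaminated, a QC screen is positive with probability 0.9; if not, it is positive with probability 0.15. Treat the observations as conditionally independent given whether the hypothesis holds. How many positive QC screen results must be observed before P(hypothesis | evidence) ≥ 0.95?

5

Prior odds: 0.004 ÷ 0.996 = 1/249.
Likelihood ratio of a positive = 0.9/0.15 = 6.
Target odds: 0.95 ÷ 0.05 = 19.
Require 6ⁿ ≥ 19 ÷ (1/249) = 4731.
6⁴ = 1296 falls short of 4731 but 6⁵ = 7776 reaches it, so n = 5.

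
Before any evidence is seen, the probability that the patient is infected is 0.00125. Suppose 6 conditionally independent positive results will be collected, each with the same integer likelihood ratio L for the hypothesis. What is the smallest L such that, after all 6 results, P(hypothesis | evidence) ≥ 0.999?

Prior odds = 0.00125/0.99875 = 1/799.
Target odds = 0.999/0.001 = 999.
Need L⁶ ≥ 999 ÷ (1/799) = 798201.
9⁶ = 531441 < 798201 ≤ 1000000 = 10⁶, so L = 10.

10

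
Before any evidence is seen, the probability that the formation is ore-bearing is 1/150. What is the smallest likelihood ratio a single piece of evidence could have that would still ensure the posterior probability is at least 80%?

Prior odds = (1/150)/(149/150) = 1/149.
Target odds = 0.8/0.2 = 4.
Required Bayes factor = 4 ÷ (1/149) = 596.

596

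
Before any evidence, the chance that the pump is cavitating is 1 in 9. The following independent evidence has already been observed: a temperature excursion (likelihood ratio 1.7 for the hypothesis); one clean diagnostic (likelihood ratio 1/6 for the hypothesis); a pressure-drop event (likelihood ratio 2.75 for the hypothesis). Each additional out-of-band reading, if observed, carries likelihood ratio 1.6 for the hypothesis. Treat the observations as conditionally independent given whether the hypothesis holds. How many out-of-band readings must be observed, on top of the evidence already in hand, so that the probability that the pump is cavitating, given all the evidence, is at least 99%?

15

Prior odds = (1/9)/(8/9) = 0.125.
Combined Bayes factor of the evidence already in hand = 1.7 × (1/6) × 2.75 = 187/240.
Odds after that evidence = 0.125 × 187/240 = 187/1920.
Target odds = 0.99/0.01 = 99.
Need 1.6ⁿ ≥ 99 ÷ (187/1920) = 17280/17.
1.6¹⁴ ≈720.576 falls short of 17280/17 but 1.6¹⁵ ≈1152.92 reaches it, so n = 15.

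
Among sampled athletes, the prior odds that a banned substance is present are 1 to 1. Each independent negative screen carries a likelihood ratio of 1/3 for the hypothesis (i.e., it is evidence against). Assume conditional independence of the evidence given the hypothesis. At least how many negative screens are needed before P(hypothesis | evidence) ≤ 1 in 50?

4

Prior odds = 1.
Likelihood ratio per negative screen = 1/3.
Target odds: 0.02 ÷ 0.98 = 1/49.
Need 1 × (1/3)ⁿ ≤ 1/49, i.e. (1/3)ⁿ ≤ 1/49.
(1/3)³ = 1/27 is still above 1/49 but (1/3)⁴ = 1/81 is at or below it, so n = 4.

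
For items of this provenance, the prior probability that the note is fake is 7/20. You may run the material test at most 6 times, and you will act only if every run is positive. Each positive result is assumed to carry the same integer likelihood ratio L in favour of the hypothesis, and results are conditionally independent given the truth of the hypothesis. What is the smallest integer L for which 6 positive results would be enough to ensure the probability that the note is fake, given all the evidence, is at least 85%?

Prior odds = 0.35/0.65 = 7/13.
Target odds = 0.85/0.15 = 17/3.
Need L⁶ ≥ 17/3 ÷ (7/13) = 221/21.
1⁶ = 1 < 221/21 ≤ 64 = 2⁶, so L = 2.

2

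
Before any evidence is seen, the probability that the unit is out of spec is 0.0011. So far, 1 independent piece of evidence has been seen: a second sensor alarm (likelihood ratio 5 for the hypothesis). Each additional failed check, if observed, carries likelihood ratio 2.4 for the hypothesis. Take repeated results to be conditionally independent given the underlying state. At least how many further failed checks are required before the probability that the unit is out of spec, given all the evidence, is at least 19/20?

10

Prior odds = 0.0011/0.9989 = 11/9989.
Bayes factor of the evidence already in hand = 5.
Odds after that evidence = (11/9989) × 5 = 55/9989.
Target odds = 0.95/0.05 = 19.
Need 2.4ⁿ ≥ 19 ÷ (55/9989) = 189791/55.
2.4⁹ ≈2641.81 falls short of 189791/55 but 2.4¹⁰ ≈6340.34 reaches it, so n = 10.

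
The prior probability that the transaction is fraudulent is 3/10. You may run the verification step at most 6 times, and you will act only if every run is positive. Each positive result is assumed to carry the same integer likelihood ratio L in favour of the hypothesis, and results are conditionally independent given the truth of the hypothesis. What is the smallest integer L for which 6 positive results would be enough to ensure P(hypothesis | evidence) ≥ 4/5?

Prior odds = 0.3/0.7 = 3/7.
Target odds = 0.8/0.2 = 4.
Need L⁶ ≥ 4 ÷ (3/7) = 28/3.
1⁶ = 1 < 28/3 ≤ 64 = 2⁶, so L = 2.

2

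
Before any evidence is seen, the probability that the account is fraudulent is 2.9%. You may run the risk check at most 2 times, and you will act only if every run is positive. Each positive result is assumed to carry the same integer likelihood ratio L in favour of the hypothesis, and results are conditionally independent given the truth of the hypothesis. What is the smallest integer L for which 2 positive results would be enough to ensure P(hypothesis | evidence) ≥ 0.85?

Prior odds = 0.029/0.971 = 29/971.
Target odds = 0.85/0.15 = 17/3.
Need L² ≥ 17/3 ÷ (29/971) = 16507/87.
13² = 169 < 16507/87 ≤ 196 = 14², so L = 14.

14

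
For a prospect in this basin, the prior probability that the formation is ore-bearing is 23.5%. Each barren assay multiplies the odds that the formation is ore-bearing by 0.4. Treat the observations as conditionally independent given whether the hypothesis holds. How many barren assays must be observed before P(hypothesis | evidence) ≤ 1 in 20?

2

Prior odds = 0.235/0.765 = 47/153.
Likelihood ratio per barren assay = 0.4.
Target posterior odds = 0.05/0.95 = 1/19.
Need (47/153) × 0.4ⁿ ≤ 1/19, i.e. 0.4ⁿ ≤ 153/893.
0.4¹ = 0.4 is still above 153/893 but 0.4² = 0.16 is at or below it, so n = 2.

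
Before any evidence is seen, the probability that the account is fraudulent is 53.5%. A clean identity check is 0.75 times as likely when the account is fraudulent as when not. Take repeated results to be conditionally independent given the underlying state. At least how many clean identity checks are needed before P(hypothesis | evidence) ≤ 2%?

15

Prior odds = 0.535/0.465 = 107/93.
Likelihood ratio per clean identity check = 0.75.
Target posterior odds = 0.02/0.98 = 1/49.
Require 0.75ⁿ ≤ 1/49 ÷ (107/93) = 93/5243.
0.75¹⁴ = 4782969/268435456 is still above 93/5243 but 0.75¹⁵ ≈0.0133635 is at or below it, so n = 15.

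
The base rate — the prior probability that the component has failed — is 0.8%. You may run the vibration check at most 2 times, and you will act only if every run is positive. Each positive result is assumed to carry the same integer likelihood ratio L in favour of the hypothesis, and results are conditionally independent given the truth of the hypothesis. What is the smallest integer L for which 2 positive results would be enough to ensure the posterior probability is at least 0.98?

Prior odds = 0.008/0.992 = 1/124.
Target odds = 0.98/0.02 = 49.
Need L² ≥ 49 ÷ (1/124) = 6076.
77² = 5929 < 6076 ≤ 6084 = 78², so L = 78.

78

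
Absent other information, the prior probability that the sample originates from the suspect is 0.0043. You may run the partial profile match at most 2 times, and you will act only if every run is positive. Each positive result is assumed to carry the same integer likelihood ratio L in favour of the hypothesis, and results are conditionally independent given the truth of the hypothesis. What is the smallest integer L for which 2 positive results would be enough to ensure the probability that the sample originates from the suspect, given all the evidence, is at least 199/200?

Prior odds = 0.0043/0.9957 = 43/9957.
Target odds = 0.995/0.005 = 199.
Need L² ≥ 199 ÷ (43/9957) = 1981443/43.
214² = 45796 < 1981443/43 ≤ 46225 = 215², so L = 215.

215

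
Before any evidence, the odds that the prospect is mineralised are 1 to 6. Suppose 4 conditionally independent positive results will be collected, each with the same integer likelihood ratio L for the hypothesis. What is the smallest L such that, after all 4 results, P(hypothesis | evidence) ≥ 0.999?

Prior odds = 1/6.
Target odds = 0.999/0.001 = 999.
Need L⁴ ≥ 999 ÷ (1/6) = 5994.
8⁴ = 4096 < 5994 ≤ 6561 = 9⁴, so L = 9.

9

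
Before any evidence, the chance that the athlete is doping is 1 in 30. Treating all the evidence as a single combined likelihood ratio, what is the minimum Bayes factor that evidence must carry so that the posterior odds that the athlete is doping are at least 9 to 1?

Prior odds = (1/30)/(29/30) = 1/29.
Target odds = 9.
Required Bayes factor = 9 ÷ (1/29) = 261.

261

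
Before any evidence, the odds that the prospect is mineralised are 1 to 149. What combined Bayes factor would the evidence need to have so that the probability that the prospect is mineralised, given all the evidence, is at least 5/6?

745

Prior odds = 1/149.
Target odds = (5/6)/(1/6) = 5.
Required Bayes factor = 5 ÷ (1/149) = 745.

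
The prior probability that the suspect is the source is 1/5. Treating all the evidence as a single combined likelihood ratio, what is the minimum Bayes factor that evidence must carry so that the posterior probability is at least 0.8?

16

Prior odds = 0.2/0.8 = 0.25.
Target odds = 0.8/0.2 = 4.
Required Bayes factor = 4 ÷ 0.25 = 16.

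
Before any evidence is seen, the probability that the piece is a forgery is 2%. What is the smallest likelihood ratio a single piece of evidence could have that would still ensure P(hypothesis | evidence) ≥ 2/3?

Prior odds = 0.02/0.98 = 1/49.
Target odds = (2/3)/(1/3) = 2.
Required Bayes factor = 2 ÷ (1/49) = 98.

98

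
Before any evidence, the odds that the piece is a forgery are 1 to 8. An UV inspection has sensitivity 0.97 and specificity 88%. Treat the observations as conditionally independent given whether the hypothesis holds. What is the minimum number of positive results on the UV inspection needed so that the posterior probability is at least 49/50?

Prior odds = 0.125.
False-positive rate = 1 − 0.88 = 0.12; likelihood ratio of a positive = 0.97/0.12 = 97/12.
Target odds: 0.98 ÷ 0.02 = 49.
Require (97/12)ⁿ ≥ 49 ÷ 0.125 = 392.
(97/12)² = 9409/144 falls short of 392 but (97/12)³ = 912673/1728 reaches it, so n = 3.

3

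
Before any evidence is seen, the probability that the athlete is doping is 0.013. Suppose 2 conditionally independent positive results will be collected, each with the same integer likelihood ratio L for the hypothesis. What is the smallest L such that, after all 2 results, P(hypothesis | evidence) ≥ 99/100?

Prior odds = 0.013/0.987 = 13/987.
Target odds = 0.99/0.01 = 99.
Need L² ≥ 99 ÷ (13/987) = 97713/13.
86² = 7396 < 97713/13 ≤ 7569 = 87², so L = 87.

87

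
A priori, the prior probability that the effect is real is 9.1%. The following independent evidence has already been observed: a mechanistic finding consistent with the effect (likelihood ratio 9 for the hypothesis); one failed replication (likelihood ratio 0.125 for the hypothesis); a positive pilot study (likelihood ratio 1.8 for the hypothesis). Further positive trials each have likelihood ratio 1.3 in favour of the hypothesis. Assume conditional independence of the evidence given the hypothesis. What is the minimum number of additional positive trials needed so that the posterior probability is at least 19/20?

Prior odds = 0.091/0.909 = 91/909.
Combined Bayes factor of the evidence already in hand = 9 × 0.125 × 1.8 = 2.025.
Odds after that evidence = (91/909) × 2.025 = 819/4040.
Target odds = 0.95/0.05 = 19.
Need 1.3ⁿ ≥ 19 ÷ (819/4040) = 76760/819.
1.3¹⁷ ≈86.5042 falls short of 76760/819 but 1.3¹⁸ ≈112.455 reaches it, so n = 18.

18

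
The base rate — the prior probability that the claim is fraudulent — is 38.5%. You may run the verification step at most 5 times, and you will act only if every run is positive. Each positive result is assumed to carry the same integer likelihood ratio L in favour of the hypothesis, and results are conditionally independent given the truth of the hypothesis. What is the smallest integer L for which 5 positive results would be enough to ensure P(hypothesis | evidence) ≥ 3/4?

2

Prior odds = 0.385/0.615 = 77/123.
Target odds = 0.75/0.25 = 3.
Need L⁵ ≥ 3 ÷ (77/123) = 369/77.
1⁵ = 1 < 369/77 ≤ 32 = 2⁵, so L = 2.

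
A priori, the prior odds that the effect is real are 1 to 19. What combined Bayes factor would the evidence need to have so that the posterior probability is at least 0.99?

1881

Prior odds = 1/19.
Target odds = 0.99/0.01 = 99.
Required Bayes factor = 99 ÷ (1/19) = 1881.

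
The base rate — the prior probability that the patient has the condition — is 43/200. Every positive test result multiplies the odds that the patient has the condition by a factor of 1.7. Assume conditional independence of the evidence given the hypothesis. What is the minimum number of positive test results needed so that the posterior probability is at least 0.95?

Prior odds: 0.215 ÷ 0.785 = 43/157.
Likelihood ratio per positive test result = 1.7.
Target posterior odds = 0.95/0.05 = 19.
Require 1.7ⁿ ≥ 19 ÷ (43/157) = 2983/43.
1.7⁷ = 410338673/10000000 falls short of 2983/43 but 1.7⁸ ≈69.7576 reaches it, so n = 8.

8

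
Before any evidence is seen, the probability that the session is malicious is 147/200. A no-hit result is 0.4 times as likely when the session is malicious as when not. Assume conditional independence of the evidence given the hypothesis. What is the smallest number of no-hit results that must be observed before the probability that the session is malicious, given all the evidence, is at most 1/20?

Prior odds: 0.735 ÷ 0.265 = 147/53.
Likelihood ratio per no-hit result = 0.4.
Target posterior odds = 0.05/0.95 = 1/19.
Need (147/53) × 0.4ⁿ ≤ 1/19, i.e. 0.4ⁿ ≤ 53/2793.
0.4⁴ = 0.0256 is still above 53/2793 but 0.4⁵ = 0.01024 is at or below it, so n = 5.

5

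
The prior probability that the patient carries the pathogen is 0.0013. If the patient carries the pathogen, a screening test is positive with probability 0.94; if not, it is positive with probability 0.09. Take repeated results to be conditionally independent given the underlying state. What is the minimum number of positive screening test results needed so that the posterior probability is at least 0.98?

5

Prior odds: 0.0013 ÷ 0.9987 = 13/9987.
Likelihood ratio of a positive = 0.94/0.09 = 94/9.
Target posterior odds = 0.98/0.02 = 49.
Require (94/9)ⁿ ≥ 49 ÷ (13/9987) = 489363/13.
(94/9)⁴ = 78074896/6561 falls short of 489363/13 but (94/9)⁵ ≈124287 reaches it, so n = 5.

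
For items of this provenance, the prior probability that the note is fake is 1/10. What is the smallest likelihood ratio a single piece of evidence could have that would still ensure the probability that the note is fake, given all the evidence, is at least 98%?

Prior odds = 0.1/0.9 = 1/9.
Target odds = 0.98/0.02 = 49.
Required Bayes factor = 49 ÷ (1/9) = 441.

441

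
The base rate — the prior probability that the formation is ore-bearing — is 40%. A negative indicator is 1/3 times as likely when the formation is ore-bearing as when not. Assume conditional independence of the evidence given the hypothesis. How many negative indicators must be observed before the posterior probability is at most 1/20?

Prior odds = 0.4/0.6 = 2/3.
Likelihood ratio per negative indicator = 1/3.
Target odds: 0.05 ÷ 0.95 = 1/19.
Need (2/3) × (1/3)ⁿ ≤ 1/19, i.e. (1/3)ⁿ ≤ 3/38.
(1/3)² = 1/9 is still above 3/38 but (1/3)³ = 1/27 is at or below it, so n = 3.

3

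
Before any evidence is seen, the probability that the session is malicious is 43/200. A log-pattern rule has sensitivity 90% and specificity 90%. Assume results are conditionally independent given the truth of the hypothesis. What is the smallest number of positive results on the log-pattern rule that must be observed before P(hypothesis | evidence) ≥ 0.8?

Prior odds: 0.215 ÷ 0.785 = 43/157.
False-positive rate = 1 − 0.9 = 0.1; likelihood ratio of a positive = 0.9/0.1 = 9.
Target posterior odds = 0.8/0.2 = 4.
Require 9ⁿ ≥ 4 ÷ (43/157) = 628/43.
9¹ = 9 falls short of 628/43 but 9² = 81 reaches it, so n = 2.

2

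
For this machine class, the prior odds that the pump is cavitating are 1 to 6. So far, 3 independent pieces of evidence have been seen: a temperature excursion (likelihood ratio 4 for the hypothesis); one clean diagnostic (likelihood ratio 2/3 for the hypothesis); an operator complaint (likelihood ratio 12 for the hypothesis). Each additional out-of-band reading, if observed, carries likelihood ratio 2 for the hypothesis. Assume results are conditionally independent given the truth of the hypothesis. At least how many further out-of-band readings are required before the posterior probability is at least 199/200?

Prior odds = 1/6.
Combined Bayes factor of the evidence already in hand = 4 × (2/3) × 12 = 32.
Odds after that evidence = (1/6) × 32 = 16/3.
Target odds = 0.995/0.005 = 199.
Need 2ⁿ ≥ 199 ÷ (16/3) = 37.3125.
2⁵ = 32 falls short of 37.3125 but 2⁶ = 64 reaches it, so n = 6.

6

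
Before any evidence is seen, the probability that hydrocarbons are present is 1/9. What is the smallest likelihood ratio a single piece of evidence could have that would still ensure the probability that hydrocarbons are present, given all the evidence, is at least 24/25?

Prior odds = (1/9)/(8/9) = 0.125.
Target odds = 0.96/0.04 = 24.
Required Bayes factor = 24 ÷ 0.125 = 192.

192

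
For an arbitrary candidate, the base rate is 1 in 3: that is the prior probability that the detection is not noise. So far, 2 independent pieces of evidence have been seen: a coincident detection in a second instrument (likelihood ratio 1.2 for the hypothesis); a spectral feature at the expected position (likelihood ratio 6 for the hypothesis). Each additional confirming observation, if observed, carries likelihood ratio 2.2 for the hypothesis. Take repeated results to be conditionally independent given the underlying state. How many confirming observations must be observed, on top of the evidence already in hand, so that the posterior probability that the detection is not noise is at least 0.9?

Prior odds = (1/3)/(2/3) = 0.5.
Combined Bayes factor of the evidence already in hand = 1.2 × 6 = 7.2.
Odds after that evidence = 0.5 × 7.2 = 3.6.
Target odds = 0.9/0.1 = 9.
Need 2.2ⁿ ≥ 9 ÷ 3.6 = 2.5.
2.2¹ = 2.2 falls short of 2.5 but 2.2² = 4.84 reaches it, so n = 2.

2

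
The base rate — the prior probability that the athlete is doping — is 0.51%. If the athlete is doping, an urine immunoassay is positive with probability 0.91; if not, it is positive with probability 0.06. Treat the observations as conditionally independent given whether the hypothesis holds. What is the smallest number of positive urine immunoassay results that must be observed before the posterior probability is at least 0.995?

4

Prior odds = 0.0051/0.9949 = 51/9949.
Likelihood ratio of a positive = 0.91/0.06 = 91/6.
Target posterior odds = 0.995/0.005 = 199.
Require (91/6)ⁿ ≥ 199 ÷ (51/9949) = 1979851/51.
(91/6)³ = 753571/216 falls short of 1979851/51 but (91/6)⁴ = 68574961/1296 reaches it, so n = 4.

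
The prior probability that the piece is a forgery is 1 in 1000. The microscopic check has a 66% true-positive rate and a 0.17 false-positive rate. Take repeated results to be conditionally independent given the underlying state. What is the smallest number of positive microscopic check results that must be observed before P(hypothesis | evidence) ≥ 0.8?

Prior odds = 0.001/0.999 = 1/999.
Likelihood ratio of a positive result = 0.66/0.17 = 66/17.
Target odds: 0.8 ÷ 0.2 = 4.
Need (1/999) × (66/17)ⁿ ≥ 4, i.e. (66/17)ⁿ ≥ 3996.
(66/17)⁶ ≈3424.29 falls short of 3996 but (66/17)⁷ ≈13294.3 reaches it, so n = 7.

7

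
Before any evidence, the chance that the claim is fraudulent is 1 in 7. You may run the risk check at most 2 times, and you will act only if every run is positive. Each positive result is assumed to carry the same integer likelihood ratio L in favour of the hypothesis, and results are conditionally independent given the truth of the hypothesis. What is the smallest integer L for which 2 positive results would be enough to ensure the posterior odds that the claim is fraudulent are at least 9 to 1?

8

Prior odds = (1/7)/(6/7) = 1/6.
Target odds = 9.
Need L² ≥ 9 ÷ (1/6) = 54.
7² = 49 < 54 ≤ 64 = 8², so L = 8.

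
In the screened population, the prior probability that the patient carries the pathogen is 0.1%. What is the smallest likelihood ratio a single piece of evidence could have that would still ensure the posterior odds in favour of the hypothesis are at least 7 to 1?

Prior odds = 0.001/0.999 = 1/999.
Target odds = 7.
Required Bayes factor = 7 ÷ (1/999) = 6993.

6993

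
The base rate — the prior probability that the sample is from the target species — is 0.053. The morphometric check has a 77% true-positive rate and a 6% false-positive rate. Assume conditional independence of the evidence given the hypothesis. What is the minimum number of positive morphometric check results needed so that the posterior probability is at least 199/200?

4

Prior odds = 0.053/0.947 = 53/947.
Likelihood ratio of a positive result = 0.77/0.06 = 77/6.
Target posterior odds = 0.995/0.005 = 199.
Require (77/6)ⁿ ≥ 199 ÷ (53/947) = 188453/53.
(77/6)³ = 456533/216 falls short of 188453/53 but (77/6)⁴ = 35153041/1296 reaches it, so n = 4.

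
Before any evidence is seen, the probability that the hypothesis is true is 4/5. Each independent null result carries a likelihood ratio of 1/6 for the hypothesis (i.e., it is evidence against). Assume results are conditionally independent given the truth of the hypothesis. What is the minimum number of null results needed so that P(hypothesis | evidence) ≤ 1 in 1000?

Prior odds = 0.8/0.2 = 4.
Likelihood ratio per null result = 1/6.
Target posterior odds = 0.001/0.999 = 1/999.
Require (1/6)ⁿ ≤ 1/999 ÷ 4 = 1/3996.
(1/6)⁴ = 1/1296 is still above 1/3996 but (1/6)⁵ = 1/7776 is at or below it, so n = 5.

5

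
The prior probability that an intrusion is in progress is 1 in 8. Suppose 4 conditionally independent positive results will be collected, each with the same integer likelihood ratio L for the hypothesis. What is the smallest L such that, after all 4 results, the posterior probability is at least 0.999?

Prior odds = 0.125/0.875 = 1/7.
Target odds = 0.999/0.001 = 999.
Need L⁴ ≥ 999 ÷ (1/7) = 6993.
9⁴ = 6561 < 6993 ≤ 10000 = 10⁴, so L = 10.

10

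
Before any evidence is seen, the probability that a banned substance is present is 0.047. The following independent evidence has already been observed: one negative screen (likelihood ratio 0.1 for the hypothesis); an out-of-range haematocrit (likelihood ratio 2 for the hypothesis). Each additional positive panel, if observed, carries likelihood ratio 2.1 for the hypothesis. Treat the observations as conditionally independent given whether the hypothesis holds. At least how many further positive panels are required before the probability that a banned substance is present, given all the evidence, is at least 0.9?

Prior odds = 0.047/0.953 = 47/953.
Combined Bayes factor of the evidence already in hand = 0.1 × 2 = 0.2.
Odds after that evidence = (47/953) × 0.2 = 47/4765.
Target odds = 0.9/0.1 = 9.
Need 2.1ⁿ ≥ 9 ÷ (47/4765) = 42885/47.
2.1⁹ ≈794.28 falls short of 42885/47 but 2.1¹⁰ ≈1667.99 reaches it, so n = 10.

10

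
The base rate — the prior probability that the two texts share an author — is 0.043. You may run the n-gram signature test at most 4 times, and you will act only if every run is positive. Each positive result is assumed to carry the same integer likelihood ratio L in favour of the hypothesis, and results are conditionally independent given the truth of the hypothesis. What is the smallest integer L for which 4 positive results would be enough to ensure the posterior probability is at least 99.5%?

9

Prior odds = 0.043/0.957 = 43/957.
Target odds = 0.995/0.005 = 199.
Need L⁴ ≥ 199 ÷ (43/957) = 190443/43.
8⁴ = 4096 < 190443/43 ≤ 6561 = 9⁴, so L = 9.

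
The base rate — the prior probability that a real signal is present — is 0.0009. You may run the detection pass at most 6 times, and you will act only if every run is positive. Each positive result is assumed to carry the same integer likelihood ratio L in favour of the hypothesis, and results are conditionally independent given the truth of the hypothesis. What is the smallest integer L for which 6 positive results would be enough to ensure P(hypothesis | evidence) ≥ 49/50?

7

Prior odds = 0.0009/0.9991 = 9/9991.
Target odds = 0.98/0.02 = 49.
Need L⁶ ≥ 49 ÷ (9/9991) = 489559/9.
6⁶ = 46656 < 489559/9 ≤ 117649 = 7⁶, so L = 7.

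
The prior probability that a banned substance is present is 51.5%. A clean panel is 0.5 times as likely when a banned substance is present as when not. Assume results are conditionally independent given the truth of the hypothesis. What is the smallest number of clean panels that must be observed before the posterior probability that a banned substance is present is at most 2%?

6

Prior odds: 0.515 ÷ 0.485 = 103/97.
Likelihood ratio per clean panel = 0.5.
Target posterior odds = 0.02/0.98 = 1/49.
Need (103/97) × 0.5ⁿ ≤ 1/49, i.e. 0.5ⁿ ≤ 97/5047.
0.5⁵ = 0.03125 is still above 97/5047 but 0.5⁶ = 0.015625 is at or below it, so n = 6.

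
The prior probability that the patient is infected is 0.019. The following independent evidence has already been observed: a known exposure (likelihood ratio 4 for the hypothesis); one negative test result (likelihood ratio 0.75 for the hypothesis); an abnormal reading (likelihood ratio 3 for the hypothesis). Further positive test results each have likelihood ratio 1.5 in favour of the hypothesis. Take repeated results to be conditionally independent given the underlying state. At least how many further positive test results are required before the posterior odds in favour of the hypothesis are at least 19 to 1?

Prior odds = 0.019/0.981 = 19/981.
Combined Bayes factor of the evidence already in hand = 4 × 0.75 × 3 = 9.
Odds after that evidence = (19/981) × 9 = 19/109.
Target odds = 19.
Need 1.5ⁿ ≥ 19 ÷ (19/109) = 109.
1.5¹¹ = 177147/2048 falls short of 109 but 1.5¹² = 531441/4096 reaches it, so n = 12.

12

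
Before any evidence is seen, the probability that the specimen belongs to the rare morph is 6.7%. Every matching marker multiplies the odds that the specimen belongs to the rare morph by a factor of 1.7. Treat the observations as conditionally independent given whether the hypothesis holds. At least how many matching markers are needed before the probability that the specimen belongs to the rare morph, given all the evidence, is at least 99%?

Prior odds: 0.067 ÷ 0.933 = 67/933.
Likelihood ratio per matching marker = 1.7.
Target odds: 0.99 ÷ 0.01 = 99.
Require 1.7ⁿ ≥ 99 ÷ (67/933) = 92367/67.
1.7¹³ ≈990.458 falls short of 92367/67 but 1.7¹⁴ ≈1683.78 reaches it, so n = 14.

14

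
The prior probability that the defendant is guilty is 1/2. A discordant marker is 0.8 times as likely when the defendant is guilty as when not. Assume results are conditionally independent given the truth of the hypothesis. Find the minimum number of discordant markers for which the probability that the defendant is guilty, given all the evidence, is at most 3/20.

Prior odds: 0.5 ÷ 0.5 = 1.
Likelihood ratio per discordant marker = 0.8.
Target posterior odds = 0.15/0.85 = 3/17.
Need 1 × 0.8ⁿ ≤ 3/17, i.e. 0.8ⁿ ≤ 3/17.
0.8⁷ = 16384/78125 is still above 3/17 but 0.8⁸ = 65536/390625 is at or below it, so n = 8.

8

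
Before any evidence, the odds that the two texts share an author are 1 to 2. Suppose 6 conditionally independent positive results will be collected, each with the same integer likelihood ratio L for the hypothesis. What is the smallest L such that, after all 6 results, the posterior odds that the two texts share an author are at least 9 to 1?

2

Prior odds = 0.5.
Target odds = 9.
Need L⁶ ≥ 9 ÷ 0.5 = 18.
1⁶ = 1 < 18 ≤ 64 = 2⁶, so L = 2.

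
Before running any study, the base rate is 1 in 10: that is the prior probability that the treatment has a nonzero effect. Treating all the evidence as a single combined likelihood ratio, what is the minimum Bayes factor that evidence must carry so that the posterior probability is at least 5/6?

45

Prior odds = 0.1/0.9 = 1/9.
Target odds = (5/6)/(1/6) = 5.
Required Bayes factor = 5 ÷ (1/9) = 45.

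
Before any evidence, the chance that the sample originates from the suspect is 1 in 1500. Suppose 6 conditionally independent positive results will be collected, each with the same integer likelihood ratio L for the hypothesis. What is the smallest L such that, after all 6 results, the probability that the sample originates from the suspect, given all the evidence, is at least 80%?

5

Prior odds = (1/1500)/(1499/1500) = 1/1499.
Target odds = 0.8/0.2 = 4.
Need L⁶ ≥ 4 ÷ (1/1499) = 5996.
4⁶ = 4096 < 5996 ≤ 15625 = 5⁶, so L = 5.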